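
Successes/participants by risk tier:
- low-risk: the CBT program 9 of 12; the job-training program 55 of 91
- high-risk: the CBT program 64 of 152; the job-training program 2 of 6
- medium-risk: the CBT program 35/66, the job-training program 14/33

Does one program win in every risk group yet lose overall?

Low-risk: the CBT program 9/12 = 75.0%, the job-training program 55/91 = 60.4% → the CBT program
High-risk: the CBT program 64/152 = 42.1%, the job-training program 2/6 = 33.3% → the CBT program
Medium-risk: the CBT program 35/66 = 53.0%, the job-training program 14/33 = 42.4% → the CBT program
Overall: the CBT program 108/230 = 47.0%, the job-training program 71/130 = 54.6% → the job-training program
The CBT program wins each risk group but the job-training program wins overall — the comparison reverses. The CBT program's participants skew toward high-risk, which has a lower base rate.

Yes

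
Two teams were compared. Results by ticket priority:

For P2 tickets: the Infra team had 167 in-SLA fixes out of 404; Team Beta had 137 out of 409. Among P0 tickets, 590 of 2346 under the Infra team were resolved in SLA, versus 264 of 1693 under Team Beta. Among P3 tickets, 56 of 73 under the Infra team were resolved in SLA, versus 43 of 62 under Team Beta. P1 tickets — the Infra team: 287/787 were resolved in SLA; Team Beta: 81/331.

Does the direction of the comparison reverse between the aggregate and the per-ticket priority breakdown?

P2: the Infra team 167/404 = 41.3%, Team Beta 137/409 = 33.5% → the Infra team
P0: the Infra team 590/2346 = 25.1%, Team Beta 264/1693 = 15.6% → the Infra team
P3: the Infra team 56/73 = 76.7%, Team Beta 43/62 = 69.4% → the Infra team
P1: the Infra team 287/787 = 36.5%, Team Beta 81/331 = 24.5% → the Infra team
Overall: the Infra team 1100/3610 = 30.5%, Team Beta 525/2495 = 21.0% → the Infra team
The Infra team wins overall and in every ticket group — no reversal.

No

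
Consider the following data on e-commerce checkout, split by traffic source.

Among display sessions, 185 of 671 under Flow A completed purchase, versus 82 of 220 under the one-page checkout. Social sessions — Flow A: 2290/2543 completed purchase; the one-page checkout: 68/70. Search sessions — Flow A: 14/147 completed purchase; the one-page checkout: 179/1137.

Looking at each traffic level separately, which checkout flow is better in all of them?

Display: Flow A 185/671 = 27.6%, the one-page checkout 82/220 = 37.3% → the one-page checkout
Social: Flow A 2290/2543 = 90.1%, the one-page checkout 68/70 = 97.1% → the one-page checkout
Search: Flow A 14/147 = 9.5%, the one-page checkout 179/1137 = 15.7% → the one-page checkout
The one-page checkout has the higher rate in all 3 groups.

the one-page checkout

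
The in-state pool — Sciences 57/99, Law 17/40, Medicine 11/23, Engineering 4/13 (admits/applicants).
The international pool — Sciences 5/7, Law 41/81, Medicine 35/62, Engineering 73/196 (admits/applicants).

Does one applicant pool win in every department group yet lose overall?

Yes

Sciences: the in-state pool 57/99 = 57.6%, the international pool 5/7 = 71.4% → the international pool
Law: the in-state pool 17/40 = 42.5%, the international pool 41/81 = 50.6% → the international pool
Medicine: the in-state pool 11/23 = 47.8%, the international pool 35/62 = 56.5% → the international pool
Engineering: the in-state pool 4/13 = 30.8%, the international pool 73/196 = 37.2% → the international pool
Overall: the in-state pool 89/175 = 50.9%, the international pool 154/346 = 44.5% → the in-state pool
The international pool wins each department group but the in-state pool wins overall — the comparison reverses. The international pool's applicants skew toward Engineering, which has a lower base rate.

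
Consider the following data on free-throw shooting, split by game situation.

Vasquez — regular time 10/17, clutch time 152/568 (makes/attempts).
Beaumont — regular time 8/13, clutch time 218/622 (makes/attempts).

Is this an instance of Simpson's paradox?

No

Regular time: Vasquez 10/17 = 58.8%, Beaumont 8/13 = 61.5% → Beaumont
Clutch time: Vasquez 152/568 = 26.8%, Beaumont 218/622 = 35.0% → Beaumont
Overall: Vasquez 162/585 = 27.7%, Beaumont 226/635 = 35.6% → Beaumont
Beaumont wins overall and in every game group — no reversal.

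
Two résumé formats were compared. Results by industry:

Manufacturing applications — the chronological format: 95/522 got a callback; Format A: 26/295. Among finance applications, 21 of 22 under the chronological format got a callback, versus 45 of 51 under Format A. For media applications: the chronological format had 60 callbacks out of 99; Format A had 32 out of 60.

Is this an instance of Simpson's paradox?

No

Manufacturing: the chronological format 95/522 = 18.2%, Format A 26/295 = 8.8% → the chronological format
Finance: the chronological format 21/22 = 95.5%, Format A 45/51 = 88.2% → the chronological format
Media: the chronological format 60/99 = 60.6%, Format A 32/60 = 53.3% → the chronological format
Overall: the chronological format 176/643 = 27.4%, Format A 103/406 = 25.4% → the chronological format
The chronological format wins overall and in every industry group — no reversal.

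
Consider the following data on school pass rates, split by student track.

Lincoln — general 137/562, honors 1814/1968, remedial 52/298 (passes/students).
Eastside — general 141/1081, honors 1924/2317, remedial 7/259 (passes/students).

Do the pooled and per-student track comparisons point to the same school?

Yes

General: Lincoln 137/562 = 24.4%, Eastside 141/1081 = 13.0% → Lincoln
Honors: Lincoln 1814/1968 = 92.2%, Eastside 1924/2317 = 83.0% → Lincoln
Remedial: Lincoln 52/298 = 17.4%, Eastside 7/259 = 2.7% → Lincoln
Overall: Lincoln 2003/2828 = 70.8%, Eastside 2072/3657 = 56.7% → Lincoln
Lincoln wins overall and in every student group — no reversal.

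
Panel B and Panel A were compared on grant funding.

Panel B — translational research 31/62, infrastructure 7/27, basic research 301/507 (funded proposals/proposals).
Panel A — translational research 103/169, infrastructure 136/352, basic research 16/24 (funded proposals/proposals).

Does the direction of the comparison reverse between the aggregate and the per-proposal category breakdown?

Yes

Translational research: Panel B 31/62 = 50.0%, Panel A 103/169 = 60.9% → Panel A
Infrastructure: Panel B 7/27 = 25.9%, Panel A 136/352 = 38.6% → Panel A
Basic research: Panel B 301/507 = 59.4%, Panel A 16/24 = 66.7% → Panel A
Overall: Panel B 339/596 = 56.9%, Panel A 255/545 = 46.8% → Panel B
Panel A wins each proposal group but Panel B wins overall — the comparison reverses. Panel A's proposals skew toward infrastructure, which has a lower base rate.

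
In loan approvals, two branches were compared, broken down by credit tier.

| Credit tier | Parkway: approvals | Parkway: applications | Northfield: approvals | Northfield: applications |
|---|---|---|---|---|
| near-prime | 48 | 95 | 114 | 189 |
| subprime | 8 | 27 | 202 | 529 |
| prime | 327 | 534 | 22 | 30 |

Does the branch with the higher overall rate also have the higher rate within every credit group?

No

Near-prime: Parkway 48/95 = 50.5%, Northfield 114/189 = 60.3% → Northfield
Subprime: Parkway 8/27 = 29.6%, Northfield 202/529 = 38.2% → Northfield
Prime: Parkway 327/534 = 61.2%, Northfield 22/30 = 73.3% → Northfield
Overall: Parkway 383/656 = 58.4%, Northfield 338/748 = 45.2% → Parkway
Northfield wins each credit group but Parkway wins overall — the comparison reverses. Northfield's applications skew toward subprime, which has a lower base rate.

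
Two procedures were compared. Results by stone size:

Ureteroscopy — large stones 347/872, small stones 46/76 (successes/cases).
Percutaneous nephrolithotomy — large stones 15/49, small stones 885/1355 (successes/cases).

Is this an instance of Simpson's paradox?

No

Large stones: ureteroscopy 347/872 = 39.8%, percutaneous nephrolithotomy 15/49 = 30.6% → ureteroscopy
Small stones: ureteroscopy 46/76 = 60.5%, percutaneous nephrolithotomy 885/1355 = 65.3% → percutaneous nephrolithotomy
Overall: ureteroscopy 393/948 = 41.5%, percutaneous nephrolithotomy 900/1404 = 64.1% → percutaneous nephrolithotomy
Neither sweeps: ureteroscopy wins 1 of 2 groups, percutaneous nephrolithotomy wins 1. Percutaneous nephrolithotomy wins overall but not every group — no Simpson reversal.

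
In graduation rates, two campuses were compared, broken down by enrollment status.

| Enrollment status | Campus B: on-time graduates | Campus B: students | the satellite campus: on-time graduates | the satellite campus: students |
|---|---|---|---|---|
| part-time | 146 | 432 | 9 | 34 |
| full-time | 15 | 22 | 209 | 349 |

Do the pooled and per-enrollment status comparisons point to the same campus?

Part-time: Campus B 146/432 = 33.8%, the satellite campus 9/34 = 26.5% → Campus B
Full-time: Campus B 15/22 = 68.2%, the satellite campus 209/349 = 59.9% → Campus B
Overall: Campus B 161/454 = 35.5%, the satellite campus 218/383 = 56.9% → the satellite campus
Campus B wins each enrollment group but the satellite campus wins overall — the comparison reverses. Campus B's students skew toward part-time, which has a lower base rate.

No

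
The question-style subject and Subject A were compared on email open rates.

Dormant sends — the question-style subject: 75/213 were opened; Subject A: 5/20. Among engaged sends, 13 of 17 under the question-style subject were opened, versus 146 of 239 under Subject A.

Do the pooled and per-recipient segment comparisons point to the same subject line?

No

Dormant: the question-style subject 75/213 = 35.2%, Subject A 5/20 = 25.0% → the question-style subject
Engaged: the question-style subject 13/17 = 76.5%, Subject A 146/239 = 61.1% → the question-style subject
Overall: the question-style subject 88/230 = 38.3%, Subject A 151/259 = 58.3% → Subject A
The question-style subject wins each recipient group but Subject A wins overall — the comparison reverses. The question-style subject's sends skew toward dormant, which has a lower base rate.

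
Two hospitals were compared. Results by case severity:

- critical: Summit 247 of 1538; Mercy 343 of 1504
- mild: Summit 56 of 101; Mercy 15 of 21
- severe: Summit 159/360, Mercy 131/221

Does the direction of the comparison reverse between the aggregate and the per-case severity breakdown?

Critical: Summit 247/1538 = 16.1%, Mercy 343/1504 = 22.8% → Mercy
Mild: Summit 56/101 = 55.4%, Mercy 15/21 = 71.4% → Mercy
Severe: Summit 159/360 = 44.2%, Mercy 131/221 = 59.3% → Mercy
Overall: Summit 462/1999 = 23.1%, Mercy 489/1746 = 28.0% → Mercy
Mercy wins overall and in every case group — no reversal.

No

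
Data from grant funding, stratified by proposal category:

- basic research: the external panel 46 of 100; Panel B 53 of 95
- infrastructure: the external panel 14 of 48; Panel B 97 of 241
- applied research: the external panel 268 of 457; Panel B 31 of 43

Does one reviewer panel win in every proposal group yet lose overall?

Yes

Basic research: the external panel 46/100 = 46.0%, Panel B 53/95 = 55.8% → Panel B
Infrastructure: the external panel 14/48 = 29.2%, Panel B 97/241 = 40.2% → Panel B
Applied research: the external panel 268/457 = 58.6%, Panel B 31/43 = 72.1% → Panel B
Overall: the external panel 328/605 = 54.2%, Panel B 181/379 = 47.8% → the external panel
Panel B wins each proposal group but the external panel wins overall — the comparison reverses. Panel B's proposals skew toward infrastructure, which has a lower base rate.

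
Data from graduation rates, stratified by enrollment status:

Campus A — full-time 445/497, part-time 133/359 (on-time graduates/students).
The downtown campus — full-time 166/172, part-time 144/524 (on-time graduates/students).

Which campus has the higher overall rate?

Campus A

Full-time: Campus A 445/497 = 89.5%, the downtown campus 166/172 = 96.5% → the downtown campus
Part-time: Campus A 133/359 = 37.0%, the downtown campus 144/524 = 27.5% → Campus A
Overall: Campus A 578/856 = 67.5%, the downtown campus 310/696 = 44.5% → Campus A
(Neither sweeps every enrollment group, but Campus A has the higher pooled rate.)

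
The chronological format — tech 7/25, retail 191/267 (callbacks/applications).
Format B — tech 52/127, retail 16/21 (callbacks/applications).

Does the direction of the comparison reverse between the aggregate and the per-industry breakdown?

Tech: the chronological format 7/25 = 28.0%, Format B 52/127 = 40.9% → Format B
Retail: the chronological format 191/267 = 71.5%, Format B 16/21 = 76.2% → Format B
Overall: the chronological format 198/292 = 67.8%, Format B 68/148 = 45.9% → the chronological format
Format B wins each industry group but the chronological format wins overall — the comparison reverses. Format B's applications skew toward tech, which has a lower base rate.

Yes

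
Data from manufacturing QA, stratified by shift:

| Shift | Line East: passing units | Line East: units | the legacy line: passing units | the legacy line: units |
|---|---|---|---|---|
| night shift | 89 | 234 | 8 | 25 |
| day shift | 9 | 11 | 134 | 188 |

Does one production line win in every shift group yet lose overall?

Yes

Night shift: Line East 89/234 = 38.0%, the legacy line 8/25 = 32.0% → Line East
Day shift: Line East 9/11 = 81.8%, the legacy line 134/188 = 71.3% → Line East
Overall: Line East 98/245 = 40.0%, the legacy line 142/213 = 66.7% → the legacy line
Line East wins each shift group but the legacy line wins overall — the comparison reverses. Line East's units skew toward night shift, which has a lower base rate.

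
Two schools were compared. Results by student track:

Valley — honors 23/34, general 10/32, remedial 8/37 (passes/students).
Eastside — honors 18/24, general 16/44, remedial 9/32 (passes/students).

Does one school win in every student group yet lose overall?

Honors: Valley 23/34 = 67.6%, Eastside 18/24 = 75.0% → Eastside
General: Valley 10/32 = 31.2%, Eastside 16/44 = 36.4% → Eastside
Remedial: Valley 8/37 = 21.6%, Eastside 9/32 = 28.1% → Eastside
Overall: Valley 41/103 = 39.8%, Eastside 43/100 = 43.0% → Eastside
Eastside wins overall and in every student group — no reversal.

No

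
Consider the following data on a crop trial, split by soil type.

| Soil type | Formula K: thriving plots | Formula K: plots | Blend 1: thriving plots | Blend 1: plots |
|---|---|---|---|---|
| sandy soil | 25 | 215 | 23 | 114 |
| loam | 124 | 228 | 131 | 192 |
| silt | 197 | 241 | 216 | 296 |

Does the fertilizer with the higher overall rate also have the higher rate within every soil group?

No

Sandy soil: Formula K 25/215 = 11.6%, Blend 1 23/114 = 20.2% → Blend 1
Loam: Formula K 124/228 = 54.4%, Blend 1 131/192 = 68.2% → Blend 1
Silt: Formula K 197/241 = 81.7%, Blend 1 216/296 = 73.0% → Formula K
Overall: Formula K 346/684 = 50.6%, Blend 1 370/602 = 61.5% → Blend 1
Neither sweeps: Formula K wins 1 of 3 groups, Blend 1 wins 2. Blend 1 wins overall but not every group — no Simpson reversal.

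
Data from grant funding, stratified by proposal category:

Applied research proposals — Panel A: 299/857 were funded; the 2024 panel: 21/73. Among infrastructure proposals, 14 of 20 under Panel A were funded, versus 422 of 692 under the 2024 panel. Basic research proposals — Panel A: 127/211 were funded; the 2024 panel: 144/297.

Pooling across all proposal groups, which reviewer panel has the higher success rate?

Applied research: Panel A 299/857 = 34.9%, the 2024 panel 21/73 = 28.8% → Panel A
Infrastructure: Panel A 14/20 = 70.0%, the 2024 panel 422/692 = 61.0% → Panel A
Basic research: Panel A 127/211 = 60.2%, the 2024 panel 144/297 = 48.5% → Panel A
Overall: Panel A 440/1088 = 40.4%, the 2024 panel 587/1062 = 55.3% → the 2024 panel
(Panel A wins every proposal group but the 2024 panel wins overall — Panel A's proposals skew toward the low-rate applied research group.)

the 2024 panel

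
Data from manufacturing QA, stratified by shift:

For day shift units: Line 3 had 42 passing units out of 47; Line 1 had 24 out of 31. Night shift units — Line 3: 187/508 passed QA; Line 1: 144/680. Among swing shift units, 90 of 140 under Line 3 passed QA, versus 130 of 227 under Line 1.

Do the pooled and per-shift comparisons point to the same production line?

Yes

Day shift: Line 3 42/47 = 89.4%, Line 1 24/31 = 77.4% → Line 3
Night shift: Line 3 187/508 = 36.8%, Line 1 144/680 = 21.2% → Line 3
Swing shift: Line 3 90/140 = 64.3%, Line 1 130/227 = 57.3% → Line 3
Overall: Line 3 319/695 = 45.9%, Line 1 298/938 = 31.8% → Line 3
Line 3 wins overall and in every shift group — no reversal.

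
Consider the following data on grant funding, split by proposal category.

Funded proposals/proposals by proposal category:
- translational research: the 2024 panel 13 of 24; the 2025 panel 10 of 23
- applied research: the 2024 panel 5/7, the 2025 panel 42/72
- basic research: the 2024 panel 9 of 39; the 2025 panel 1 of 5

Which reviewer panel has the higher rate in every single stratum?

Translational research: the 2024 panel 13/24 = 54.2%, the 2025 panel 10/23 = 43.5% → the 2024 panel
Applied research: the 2024 panel 5/7 = 71.4%, the 2025 panel 42/72 = 58.3% → the 2024 panel
Basic research: the 2024 panel 9/39 = 23.1%, the 2025 panel 1/5 = 20.0% → the 2024 panel
The 2024 panel has the higher rate in all 3 groups.

the 2024 panel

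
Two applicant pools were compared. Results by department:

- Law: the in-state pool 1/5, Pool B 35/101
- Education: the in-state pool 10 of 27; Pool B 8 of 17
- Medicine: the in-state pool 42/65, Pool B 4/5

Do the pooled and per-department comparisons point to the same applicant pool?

No

Law: the in-state pool 1/5 = 20.0%, Pool B 35/101 = 34.7% → Pool B
Education: the in-state pool 10/27 = 37.0%, Pool B 8/17 = 47.1% → Pool B
Medicine: the in-state pool 42/65 = 64.6%, Pool B 4/5 = 80.0% → Pool B
Overall: the in-state pool 53/97 = 54.6%, Pool B 47/123 = 38.2% → the in-state pool
Pool B wins each department group but the in-state pool wins overall — the comparison reverses. Pool B's applicants skew toward Law, which has a lower base rate.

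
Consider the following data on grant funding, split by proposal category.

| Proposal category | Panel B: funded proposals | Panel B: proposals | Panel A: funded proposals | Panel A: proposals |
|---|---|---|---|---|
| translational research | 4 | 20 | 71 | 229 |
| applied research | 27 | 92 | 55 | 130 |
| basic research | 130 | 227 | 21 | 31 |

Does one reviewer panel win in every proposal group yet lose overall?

Yes

Translational research: Panel B 4/20 = 20.0%, Panel A 71/229 = 31.0% → Panel A
Applied research: Panel B 27/92 = 29.3%, Panel A 55/130 = 42.3% → Panel A
Basic research: Panel B 130/227 = 57.3%, Panel A 21/31 = 67.7% → Panel A
Overall: Panel B 161/339 = 47.5%, Panel A 147/390 = 37.7% → Panel B
Panel A wins each proposal group but Panel B wins overall — the comparison reverses. Panel A's proposals skew toward translational research, which has a lower base rate.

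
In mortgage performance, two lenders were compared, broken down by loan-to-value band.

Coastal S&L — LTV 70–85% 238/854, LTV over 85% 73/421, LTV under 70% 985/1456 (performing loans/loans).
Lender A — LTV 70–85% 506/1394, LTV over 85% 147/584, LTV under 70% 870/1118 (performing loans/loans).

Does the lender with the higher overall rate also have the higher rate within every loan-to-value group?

LTV 70–85%: Coastal S&L 238/854 = 27.9%, Lender A 506/1394 = 36.3% → Lender A
LTV over 85%: Coastal S&L 73/421 = 17.3%, Lender A 147/584 = 25.2% → Lender A
LTV under 70%: Coastal S&L 985/1456 = 67.7%, Lender A 870/1118 = 77.8% → Lender A
Overall: Coastal S&L 1296/2731 = 47.5%, Lender A 1523/3096 = 49.2% → Lender A
Lender A wins overall and in every loan-to-value group — no reversal.

Yes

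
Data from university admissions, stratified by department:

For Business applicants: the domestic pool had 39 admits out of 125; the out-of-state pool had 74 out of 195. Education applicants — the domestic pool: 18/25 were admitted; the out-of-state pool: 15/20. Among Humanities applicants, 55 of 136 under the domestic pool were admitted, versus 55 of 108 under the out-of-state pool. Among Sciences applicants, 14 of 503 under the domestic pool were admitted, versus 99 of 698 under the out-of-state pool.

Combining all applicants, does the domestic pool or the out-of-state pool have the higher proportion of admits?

the out-of-state pool

Business: the domestic pool 39/125 = 31.2%, the out-of-state pool 74/195 = 37.9% → the out-of-state pool
Education: the domestic pool 18/25 = 72.0%, the out-of-state pool 15/20 = 75.0% → the out-of-state pool
Humanities: the domestic pool 55/136 = 40.4%, the out-of-state pool 55/108 = 50.9% → the out-of-state pool
Sciences: the domestic pool 14/503 = 2.8%, the out-of-state pool 99/698 = 14.2% → the out-of-state pool
Overall: the domestic pool 126/789 = 16.0%, the out-of-state pool 243/1021 = 23.8% → the out-of-state pool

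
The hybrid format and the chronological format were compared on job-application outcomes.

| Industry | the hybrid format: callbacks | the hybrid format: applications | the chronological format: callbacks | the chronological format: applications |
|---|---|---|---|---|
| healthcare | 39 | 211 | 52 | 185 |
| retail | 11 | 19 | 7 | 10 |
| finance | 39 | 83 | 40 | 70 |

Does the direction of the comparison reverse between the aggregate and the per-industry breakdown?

Healthcare: the hybrid format 39/211 = 18.5%, the chronological format 52/185 = 28.1% → the chronological format
Retail: the hybrid format 11/19 = 57.9%, the chronological format 7/10 = 70.0% → the chronological format
Finance: the hybrid format 39/83 = 47.0%, the chronological format 40/70 = 57.1% → the chronological format
Overall: the hybrid format 89/313 = 28.4%, the chronological format 99/265 = 37.4% → the chronological format
The chronological format wins overall and in every industry group — no reversal.

No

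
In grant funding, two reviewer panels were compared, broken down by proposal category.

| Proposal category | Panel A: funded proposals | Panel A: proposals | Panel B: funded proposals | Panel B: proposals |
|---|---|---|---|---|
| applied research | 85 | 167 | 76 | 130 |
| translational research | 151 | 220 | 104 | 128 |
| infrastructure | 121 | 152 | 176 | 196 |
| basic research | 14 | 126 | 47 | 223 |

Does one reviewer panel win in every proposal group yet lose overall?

No

Applied research: Panel A 85/167 = 50.9%, Panel B 76/130 = 58.5% → Panel B
Translational research: Panel A 151/220 = 68.6%, Panel B 104/128 = 81.2% → Panel B
Infrastructure: Panel A 121/152 = 79.6%, Panel B 176/196 = 89.8% → Panel B
Basic research: Panel A 14/126 = 11.1%, Panel B 47/223 = 21.1% → Panel B
Overall: Panel A 371/665 = 55.8%, Panel B 403/677 = 59.5% → Panel B
Panel B wins overall and in every proposal group — no reversal.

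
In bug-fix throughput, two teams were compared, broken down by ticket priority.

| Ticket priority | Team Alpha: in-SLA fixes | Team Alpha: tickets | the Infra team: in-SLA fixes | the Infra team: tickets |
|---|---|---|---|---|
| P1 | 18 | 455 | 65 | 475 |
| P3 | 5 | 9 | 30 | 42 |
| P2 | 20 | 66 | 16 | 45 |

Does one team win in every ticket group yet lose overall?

No

P1: Team Alpha 18/455 = 4.0%, the Infra team 65/475 = 13.7% → the Infra team
P3: Team Alpha 5/9 = 55.6%, the Infra team 30/42 = 71.4% → the Infra team
P2: Team Alpha 20/66 = 30.3%, the Infra team 16/45 = 35.6% → the Infra team
Overall: Team Alpha 43/530 = 8.1%, the Infra team 111/562 = 19.8% → the Infra team
The Infra team wins overall and in every ticket group — no reversal.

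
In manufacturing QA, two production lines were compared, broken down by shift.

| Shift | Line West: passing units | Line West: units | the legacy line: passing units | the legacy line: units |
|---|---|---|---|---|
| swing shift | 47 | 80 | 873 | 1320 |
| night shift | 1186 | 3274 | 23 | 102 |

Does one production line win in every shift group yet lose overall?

Swing shift: Line West 47/80 = 58.8%, the legacy line 873/1320 = 66.1% → the legacy line
Night shift: Line West 1186/3274 = 36.2%, the legacy line 23/102 = 22.5% → Line West
Overall: Line West 1233/3354 = 36.8%, the legacy line 896/1422 = 63.0% → the legacy line
Neither sweeps: Line West wins 1 of 2 groups, the legacy line wins 1. The legacy line wins overall but not every group — no Simpson reversal.

No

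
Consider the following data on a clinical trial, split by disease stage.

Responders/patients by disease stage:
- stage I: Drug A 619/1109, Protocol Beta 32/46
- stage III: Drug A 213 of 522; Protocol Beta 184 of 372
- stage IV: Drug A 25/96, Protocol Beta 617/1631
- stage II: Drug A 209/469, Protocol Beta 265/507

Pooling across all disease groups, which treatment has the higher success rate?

Stage I: Drug A 619/1109 = 55.8%, Protocol Beta 32/46 = 69.6% → Protocol Beta
Stage III: Drug A 213/522 = 40.8%, Protocol Beta 184/372 = 49.5% → Protocol Beta
Stage IV: Drug A 25/96 = 26.0%, Protocol Beta 617/1631 = 37.8% → Protocol Beta
Stage II: Drug A 209/469 = 44.6%, Protocol Beta 265/507 = 52.3% → Protocol Beta
Overall: Drug A 1066/2196 = 48.5%, Protocol Beta 1098/2556 = 43.0% → Drug A
(Protocol Beta wins every disease group but Drug A wins overall — Protocol Beta's patients skew toward the low-rate stage IV group.)

Drug A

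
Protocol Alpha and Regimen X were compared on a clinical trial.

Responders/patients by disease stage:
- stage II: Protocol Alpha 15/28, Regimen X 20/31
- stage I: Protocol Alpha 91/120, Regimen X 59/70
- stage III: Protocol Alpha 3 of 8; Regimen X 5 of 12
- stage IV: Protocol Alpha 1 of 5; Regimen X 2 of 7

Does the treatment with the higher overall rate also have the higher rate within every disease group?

Yes

Stage II: Protocol Alpha 15/28 = 53.6%, Regimen X 20/31 = 64.5% → Regimen X
Stage I: Protocol Alpha 91/120 = 75.8%, Regimen X 59/70 = 84.3% → Regimen X
Stage III: Protocol Alpha 3/8 = 37.5%, Regimen X 5/12 = 41.7% → Regimen X
Stage IV: Protocol Alpha 1/5 = 20.0%, Regimen X 2/7 = 28.6% → Regimen X
Overall: Protocol Alpha 110/161 = 68.3%, Regimen X 86/120 = 71.7% → Regimen X
Regimen X wins overall and in every disease group — no reversal.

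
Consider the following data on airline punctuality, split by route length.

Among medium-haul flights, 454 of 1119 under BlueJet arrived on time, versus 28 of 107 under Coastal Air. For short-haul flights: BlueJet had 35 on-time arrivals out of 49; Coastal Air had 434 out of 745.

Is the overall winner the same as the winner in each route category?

Medium-haul: BlueJet 454/1119 = 40.6%, Coastal Air 28/107 = 26.2% → BlueJet
Short-haul: BlueJet 35/49 = 71.4%, Coastal Air 434/745 = 58.3% → BlueJet
Overall: BlueJet 489/1168 = 41.9%, Coastal Air 462/852 = 54.2% → Coastal Air
BlueJet wins each route group but Coastal Air wins overall — the comparison reverses. BlueJet's flights skew toward medium-haul, which has a lower base rate.

No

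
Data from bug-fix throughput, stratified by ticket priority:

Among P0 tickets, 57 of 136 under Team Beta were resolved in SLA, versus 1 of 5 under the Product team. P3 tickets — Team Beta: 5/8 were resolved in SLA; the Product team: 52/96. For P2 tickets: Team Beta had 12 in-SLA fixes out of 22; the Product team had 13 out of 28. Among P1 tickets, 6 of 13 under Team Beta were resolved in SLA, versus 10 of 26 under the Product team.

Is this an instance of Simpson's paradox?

P0: Team Beta 57/136 = 41.9%, the Product team 1/5 = 20.0% → Team Beta
P3: Team Beta 5/8 = 62.5%, the Product team 52/96 = 54.2% → Team Beta
P2: Team Beta 12/22 = 54.5%, the Product team 13/28 = 46.4% → Team Beta
P1: Team Beta 6/13 = 46.2%, the Product team 10/26 = 38.5% → Team Beta
Overall: Team Beta 80/179 = 44.7%, the Product team 76/155 = 49.0% → the Product team
Team Beta wins each ticket group but the Product team wins overall — the comparison reverses. Team Beta's tickets skew toward P0, which has a lower base rate.

Yes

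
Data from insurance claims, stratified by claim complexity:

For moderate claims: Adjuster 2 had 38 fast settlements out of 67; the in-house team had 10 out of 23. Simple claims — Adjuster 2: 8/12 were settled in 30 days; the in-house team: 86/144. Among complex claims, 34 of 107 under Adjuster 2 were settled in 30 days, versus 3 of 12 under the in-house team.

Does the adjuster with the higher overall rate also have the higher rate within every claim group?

Moderate: Adjuster 2 38/67 = 56.7%, the in-house team 10/23 = 43.5% → Adjuster 2
Simple: Adjuster 2 8/12 = 66.7%, the in-house team 86/144 = 59.7% → Adjuster 2
Complex: Adjuster 2 34/107 = 31.8%, the in-house team 3/12 = 25.0% → Adjuster 2
Overall: Adjuster 2 80/186 = 43.0%, the in-house team 99/179 = 55.3% → the in-house team
Adjuster 2 wins each claim group but the in-house team wins overall — the comparison reverses. Adjuster 2's claims skew toward complex, which has a lower base rate.

No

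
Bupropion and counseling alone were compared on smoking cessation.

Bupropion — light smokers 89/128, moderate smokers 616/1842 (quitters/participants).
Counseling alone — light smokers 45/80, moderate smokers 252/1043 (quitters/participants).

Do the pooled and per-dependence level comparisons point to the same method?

Yes

Light smokers: bupropion 89/128 = 69.5%, counseling alone 45/80 = 56.2% → bupropion
Moderate smokers: bupropion 616/1842 = 33.4%, counseling alone 252/1043 = 24.2% → bupropion
Overall: bupropion 705/1970 = 35.8%, counseling alone 297/1123 = 26.4% → bupropion
Bupropion wins overall and in every dependence group — no reversal.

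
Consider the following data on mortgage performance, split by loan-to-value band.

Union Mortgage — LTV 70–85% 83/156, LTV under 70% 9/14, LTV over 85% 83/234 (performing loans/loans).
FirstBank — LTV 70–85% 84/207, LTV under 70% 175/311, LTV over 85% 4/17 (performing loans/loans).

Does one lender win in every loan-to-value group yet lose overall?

LTV 70–85%: Union Mortgage 83/156 = 53.2%, FirstBank 84/207 = 40.6% → Union Mortgage
LTV under 70%: Union Mortgage 9/14 = 64.3%, FirstBank 175/311 = 56.3% → Union Mortgage
LTV over 85%: Union Mortgage 83/234 = 35.5%, FirstBank 4/17 = 23.5% → Union Mortgage
Overall: Union Mortgage 175/404 = 43.3%, FirstBank 263/535 = 49.2% → FirstBank
Union Mortgage wins each loan-to-value group but FirstBank wins overall — the comparison reverses. Union Mortgage's loans skew toward LTV over 85%, which has a lower base rate.

Yes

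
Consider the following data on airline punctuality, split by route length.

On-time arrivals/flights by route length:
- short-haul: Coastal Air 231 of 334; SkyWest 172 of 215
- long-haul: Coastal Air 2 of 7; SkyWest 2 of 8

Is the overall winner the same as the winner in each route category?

Short-haul: Coastal Air 231/334 = 69.2%, SkyWest 172/215 = 80.0% → SkyWest
Long-haul: Coastal Air 2/7 = 28.6%, SkyWest 2/8 = 25.0% → Coastal Air
Overall: Coastal Air 233/341 = 68.3%, SkyWest 174/223 = 78.0% → SkyWest
Neither sweeps: Coastal Air wins 1 of 2 groups, SkyWest wins 1. SkyWest wins overall but not every group — no Simpson reversal.

No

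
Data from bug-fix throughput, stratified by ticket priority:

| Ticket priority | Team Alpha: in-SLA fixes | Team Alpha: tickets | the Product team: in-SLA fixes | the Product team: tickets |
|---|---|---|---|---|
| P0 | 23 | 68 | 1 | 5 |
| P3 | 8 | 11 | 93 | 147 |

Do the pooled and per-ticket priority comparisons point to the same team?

P0: Team Alpha 23/68 = 33.8%, the Product team 1/5 = 20.0% → Team Alpha
P3: Team Alpha 8/11 = 72.7%, the Product team 93/147 = 63.3% → Team Alpha
Overall: Team Alpha 31/79 = 39.2%, the Product team 94/152 = 61.8% → the Product team
Team Alpha wins each ticket group but the Product team wins overall — the comparison reverses. Team Alpha's tickets skew toward P0, which has a lower base rate.

No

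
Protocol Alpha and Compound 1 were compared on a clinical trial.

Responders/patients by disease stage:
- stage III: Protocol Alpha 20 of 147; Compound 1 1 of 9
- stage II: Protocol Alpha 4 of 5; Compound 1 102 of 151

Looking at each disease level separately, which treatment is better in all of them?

Protocol Alpha

Stage III: Protocol Alpha 20/147 = 13.6%, Compound 1 1/9 = 11.1% → Protocol Alpha
Stage II: Protocol Alpha 4/5 = 80.0%, Compound 1 102/151 = 67.5% → Protocol Alpha
Protocol Alpha has the higher rate in both groups.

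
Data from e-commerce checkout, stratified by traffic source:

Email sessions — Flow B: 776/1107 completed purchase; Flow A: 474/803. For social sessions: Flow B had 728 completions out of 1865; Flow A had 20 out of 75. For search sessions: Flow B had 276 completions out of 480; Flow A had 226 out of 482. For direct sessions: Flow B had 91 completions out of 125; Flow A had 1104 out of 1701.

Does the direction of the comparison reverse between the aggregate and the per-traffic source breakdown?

Yes

Email: Flow B 776/1107 = 70.1%, Flow A 474/803 = 59.0% → Flow B
Social: Flow B 728/1865 = 39.0%, Flow A 20/75 = 26.7% → Flow B
Search: Flow B 276/480 = 57.5%, Flow A 226/482 = 46.9% → Flow B
Direct: Flow B 91/125 = 72.8%, Flow A 1104/1701 = 64.9% → Flow B
Overall: Flow B 1871/3577 = 52.3%, Flow A 1824/3061 = 59.6% → Flow A
Flow B wins each traffic group but Flow A wins overall — the comparison reverses. Flow B's sessions skew toward social, which has a lower base rate.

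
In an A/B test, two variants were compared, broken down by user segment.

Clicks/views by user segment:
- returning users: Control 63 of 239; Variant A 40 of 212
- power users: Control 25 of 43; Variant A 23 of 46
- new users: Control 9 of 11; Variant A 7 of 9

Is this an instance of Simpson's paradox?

Returning users: Control 63/239 = 26.4%, Variant A 40/212 = 18.9% → Control
Power users: Control 25/43 = 58.1%, Variant A 23/46 = 50.0% → Control
New users: Control 9/11 = 81.8%, Variant A 7/9 = 77.8% → Control
Overall: Control 97/293 = 33.1%, Variant A 70/267 = 26.2% → Control
Control wins overall and in every user group — no reversal.

No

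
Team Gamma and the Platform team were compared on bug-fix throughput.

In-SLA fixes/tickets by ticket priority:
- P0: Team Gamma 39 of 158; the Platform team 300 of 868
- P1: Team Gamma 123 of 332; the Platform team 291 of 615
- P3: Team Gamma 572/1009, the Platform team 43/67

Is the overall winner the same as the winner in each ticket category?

P0: Team Gamma 39/158 = 24.7%, the Platform team 300/868 = 34.6% → the Platform team
P1: Team Gamma 123/332 = 37.0%, the Platform team 291/615 = 47.3% → the Platform team
P3: Team Gamma 572/1009 = 56.7%, the Platform team 43/67 = 64.2% → the Platform team
Overall: Team Gamma 734/1499 = 49.0%, the Platform team 634/1550 = 40.9% → Team Gamma
The Platform team wins each ticket group but Team Gamma wins overall — the comparison reverses. The Platform team's tickets skew toward P0, which has a lower base rate.

No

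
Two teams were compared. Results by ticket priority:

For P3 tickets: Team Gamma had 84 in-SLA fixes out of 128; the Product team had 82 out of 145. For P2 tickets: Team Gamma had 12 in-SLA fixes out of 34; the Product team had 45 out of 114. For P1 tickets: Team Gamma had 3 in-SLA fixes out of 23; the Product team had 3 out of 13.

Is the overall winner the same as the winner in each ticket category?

P3: Team Gamma 84/128 = 65.6%, the Product team 82/145 = 56.6% → Team Gamma
P2: Team Gamma 12/34 = 35.3%, the Product team 45/114 = 39.5% → the Product team
P1: Team Gamma 3/23 = 13.0%, the Product team 3/13 = 23.1% → the Product team
Overall: Team Gamma 99/185 = 53.5%, the Product team 130/272 = 47.8% → Team Gamma
Neither sweeps: Team Gamma wins 1 of 3 groups, the Product team wins 2. Team Gamma wins overall but not every group — no Simpson reversal.

No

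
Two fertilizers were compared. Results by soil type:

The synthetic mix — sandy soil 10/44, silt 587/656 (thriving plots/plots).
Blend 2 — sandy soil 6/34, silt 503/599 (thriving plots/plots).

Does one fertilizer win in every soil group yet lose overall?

Sandy soil: the synthetic mix 10/44 = 22.7%, Blend 2 6/34 = 17.6% → the synthetic mix
Silt: the synthetic mix 587/656 = 89.5%, Blend 2 503/599 = 84.0% → the synthetic mix
Overall: the synthetic mix 597/700 = 85.3%, Blend 2 509/633 = 80.4% → the synthetic mix
The synthetic mix wins overall and in every soil group — no reversal.

No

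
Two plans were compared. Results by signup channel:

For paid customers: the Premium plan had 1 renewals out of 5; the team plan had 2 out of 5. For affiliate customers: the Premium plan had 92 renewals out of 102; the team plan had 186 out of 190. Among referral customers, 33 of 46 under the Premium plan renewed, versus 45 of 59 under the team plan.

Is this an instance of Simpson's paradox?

No

Paid: the Premium plan 1/5 = 20.0%, the team plan 2/5 = 40.0% → the team plan
Affiliate: the Premium plan 92/102 = 90.2%, the team plan 186/190 = 97.9% → the team plan
Referral: the Premium plan 33/46 = 71.7%, the team plan 45/59 = 76.3% → the team plan
Overall: the Premium plan 126/153 = 82.4%, the team plan 233/254 = 91.7% → the team plan
The team plan wins overall and in every signup group — no reversal.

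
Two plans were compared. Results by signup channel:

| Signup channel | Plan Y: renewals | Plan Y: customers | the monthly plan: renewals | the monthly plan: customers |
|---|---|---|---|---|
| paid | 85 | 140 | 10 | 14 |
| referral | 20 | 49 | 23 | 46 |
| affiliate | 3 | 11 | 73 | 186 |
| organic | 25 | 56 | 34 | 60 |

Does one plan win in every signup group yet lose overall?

Paid: Plan Y 85/140 = 60.7%, the monthly plan 10/14 = 71.4% → the monthly plan
Referral: Plan Y 20/49 = 40.8%, the monthly plan 23/46 = 50.0% → the monthly plan
Affiliate: Plan Y 3/11 = 27.3%, the monthly plan 73/186 = 39.2% → the monthly plan
Organic: Plan Y 25/56 = 44.6%, the monthly plan 34/60 = 56.7% → the monthly plan
Overall: Plan Y 133/256 = 52.0%, the monthly plan 140/306 = 45.8% → Plan Y
The monthly plan wins each signup group but Plan Y wins overall — the comparison reverses. The monthly plan's customers skew toward affiliate, which has a lower base rate.

Yes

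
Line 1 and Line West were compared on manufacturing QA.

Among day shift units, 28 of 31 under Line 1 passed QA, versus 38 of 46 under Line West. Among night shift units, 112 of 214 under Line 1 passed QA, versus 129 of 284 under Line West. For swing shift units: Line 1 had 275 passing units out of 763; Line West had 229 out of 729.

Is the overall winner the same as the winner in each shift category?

Day shift: Line 1 28/31 = 90.3%, Line West 38/46 = 82.6% → Line 1
Night shift: Line 1 112/214 = 52.3%, Line West 129/284 = 45.4% → Line 1
Swing shift: Line 1 275/763 = 36.0%, Line West 229/729 = 31.4% → Line 1
Overall: Line 1 415/1008 = 41.2%, Line West 396/1059 = 37.4% → Line 1
Line 1 wins overall and in every shift group — no reversal.

Yes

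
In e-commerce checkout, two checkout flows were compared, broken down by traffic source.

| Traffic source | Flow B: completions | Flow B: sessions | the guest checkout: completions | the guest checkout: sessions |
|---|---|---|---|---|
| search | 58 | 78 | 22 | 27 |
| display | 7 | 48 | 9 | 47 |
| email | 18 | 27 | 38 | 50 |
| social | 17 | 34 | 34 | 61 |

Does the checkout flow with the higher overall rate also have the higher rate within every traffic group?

Search: Flow B 58/78 = 74.4%, the guest checkout 22/27 = 81.5% → the guest checkout
Display: Flow B 7/48 = 14.6%, the guest checkout 9/47 = 19.1% → the guest checkout
Email: Flow B 18/27 = 66.7%, the guest checkout 38/50 = 76.0% → the guest checkout
Social: Flow B 17/34 = 50.0%, the guest checkout 34/61 = 55.7% → the guest checkout
Overall: Flow B 100/187 = 53.5%, the guest checkout 103/185 = 55.7% → the guest checkout
The guest checkout wins overall and in every traffic group — no reversal.

Yes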